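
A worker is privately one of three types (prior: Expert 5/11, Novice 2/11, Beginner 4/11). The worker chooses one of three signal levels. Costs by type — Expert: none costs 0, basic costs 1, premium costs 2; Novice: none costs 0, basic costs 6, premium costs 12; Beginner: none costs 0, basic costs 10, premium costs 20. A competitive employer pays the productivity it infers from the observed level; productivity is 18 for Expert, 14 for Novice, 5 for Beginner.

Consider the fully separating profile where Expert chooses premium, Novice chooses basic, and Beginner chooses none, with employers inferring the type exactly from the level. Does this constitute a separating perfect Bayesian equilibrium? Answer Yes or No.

Separating wages: premium → 18, basic → 14, none → 5.
Expert (assigned premium): none: 5 − 0 = 5; basic: 14 − 1 = 13; premium: 18 − 2 = 16. Expert stays.
Novice (assigned basic): none: 5 − 0 = 5; basic: 14 − 6 = 8; premium: 18 − 12 = 6. Novice stays.
Beginner (assigned none): none: 5 − 0 = 5; basic: 14 − 10 = 4; premium: 18 − 20 = -2. Beginner stays.
Every type prefers its assigned level; separation holds.

Yes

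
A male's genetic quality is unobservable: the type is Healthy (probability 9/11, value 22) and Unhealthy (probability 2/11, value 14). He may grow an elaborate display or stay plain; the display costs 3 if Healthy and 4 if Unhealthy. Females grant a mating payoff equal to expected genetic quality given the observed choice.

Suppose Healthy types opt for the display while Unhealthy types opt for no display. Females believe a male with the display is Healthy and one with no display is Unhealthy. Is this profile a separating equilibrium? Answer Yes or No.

No

Under these beliefs, the display earns mating payoff 22 and no display earns mating payoff 14.
Healthy: the display nets 22 − 3 = 19; no display nets 14. Healthy prefers the display.
Unhealthy: the display nets 22 − 4 = 18; no display nets 14. Unhealthy would deviate to the display.
Unhealthy has a profitable deviation, so the profile is not an equilibrium.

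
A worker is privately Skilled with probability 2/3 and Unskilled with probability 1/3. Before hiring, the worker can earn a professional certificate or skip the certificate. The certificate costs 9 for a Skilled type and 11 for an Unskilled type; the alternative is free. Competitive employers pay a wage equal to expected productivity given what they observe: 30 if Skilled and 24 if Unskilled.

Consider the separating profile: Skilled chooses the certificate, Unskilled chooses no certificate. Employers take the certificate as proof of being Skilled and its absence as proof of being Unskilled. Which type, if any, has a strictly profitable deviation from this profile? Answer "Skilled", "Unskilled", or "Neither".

The certificate pays 30; no certificate pays 24.
Skilled: assigned the certificate, nets 30 − 9 = 21; deviating to no certificate nets 24.
Unskilled: assigned no certificate, nets 24; deviating to the certificate nets 30 − 11 = 19.
The Skilled type gains 3 by deviating.

Skilled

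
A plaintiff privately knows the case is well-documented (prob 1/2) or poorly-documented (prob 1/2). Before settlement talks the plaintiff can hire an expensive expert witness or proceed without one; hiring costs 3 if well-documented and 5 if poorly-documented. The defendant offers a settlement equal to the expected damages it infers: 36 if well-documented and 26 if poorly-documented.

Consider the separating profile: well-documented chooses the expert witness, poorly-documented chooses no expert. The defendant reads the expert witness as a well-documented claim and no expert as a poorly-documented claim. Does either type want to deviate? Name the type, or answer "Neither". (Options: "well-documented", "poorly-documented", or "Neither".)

poorly-documented

The expert witness pays 36; no expert pays 26.
well-documented: assigned the expert witness, nets 36 − 3 = 33; deviating to no expert nets 26.
poorly-documented: assigned no expert, nets 26; deviating to the expert witness nets 36 − 5 = 31.
The poorly-documented type gains 5 by deviating.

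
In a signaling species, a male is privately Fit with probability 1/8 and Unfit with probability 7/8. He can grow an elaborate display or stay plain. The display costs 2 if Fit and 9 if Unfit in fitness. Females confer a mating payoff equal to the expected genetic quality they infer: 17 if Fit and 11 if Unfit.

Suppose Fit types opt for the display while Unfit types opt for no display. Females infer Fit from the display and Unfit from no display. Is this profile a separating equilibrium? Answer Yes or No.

Under these beliefs, the display earns mating payoff 17 and no display earns mating payoff 11.
Fit: the display nets 17 − 2 = 15; no display nets 11. Fit prefers the display.
Unfit: the display nets 17 − 9 = 8; no display nets 11. Unfit prefers no display.
Neither type deviates, so the separating profile is an equilibrium.

Yes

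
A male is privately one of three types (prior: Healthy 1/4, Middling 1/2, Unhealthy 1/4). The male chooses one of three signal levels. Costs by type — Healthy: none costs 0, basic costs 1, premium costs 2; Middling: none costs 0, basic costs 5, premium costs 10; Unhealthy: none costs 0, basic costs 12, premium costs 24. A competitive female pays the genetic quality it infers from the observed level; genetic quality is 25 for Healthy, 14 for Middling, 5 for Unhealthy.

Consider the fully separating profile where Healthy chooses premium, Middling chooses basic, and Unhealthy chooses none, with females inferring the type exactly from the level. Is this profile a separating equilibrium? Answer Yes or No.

No

Separating mating payoffs: premium → 25, basic → 14, none → 5.
Healthy (assigned premium): none: 5 − 0 = 5; basic: 14 − 1 = 13; premium: 25 − 2 = 23. Healthy stays.
Middling (assigned basic): none: 5 − 0 = 5; basic: 14 − 5 = 9; premium: 25 − 10 = 15. Middling prefers premium.
Unhealthy (assigned none): none: 5 − 0 = 5; basic: 14 − 12 = 2; premium: 25 − 24 = 1. Unhealthy stays.
At least one type deviates; the separating profile fails.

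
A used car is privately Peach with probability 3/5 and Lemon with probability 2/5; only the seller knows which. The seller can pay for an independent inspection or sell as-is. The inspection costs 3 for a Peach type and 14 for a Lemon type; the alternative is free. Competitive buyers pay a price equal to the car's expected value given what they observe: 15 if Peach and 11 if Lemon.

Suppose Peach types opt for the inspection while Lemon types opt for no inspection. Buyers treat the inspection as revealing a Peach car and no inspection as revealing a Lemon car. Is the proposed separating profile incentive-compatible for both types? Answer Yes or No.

Yes

Under these beliefs, the inspection earns price 15 and no inspection earns price 11.
Peach: the inspection nets 15 − 3 = 12; no inspection nets 11. Peach prefers the inspection.
Lemon: the inspection nets 15 − 14 = 1; no inspection nets 11. Lemon prefers no inspection.
Neither type deviates, so the separating profile is an equilibrium.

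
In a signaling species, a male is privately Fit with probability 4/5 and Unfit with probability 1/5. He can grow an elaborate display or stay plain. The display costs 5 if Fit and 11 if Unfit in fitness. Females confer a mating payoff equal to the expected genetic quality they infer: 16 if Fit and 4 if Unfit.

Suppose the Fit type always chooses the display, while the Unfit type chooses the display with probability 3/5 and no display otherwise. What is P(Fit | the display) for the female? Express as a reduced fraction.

P(the display) = (4/5)·1 + (1/5)·(3/5) = 23/25.
By Bayes' rule, P(Fit | the display) = (4/5) / (23/25) = 20/23.

20/23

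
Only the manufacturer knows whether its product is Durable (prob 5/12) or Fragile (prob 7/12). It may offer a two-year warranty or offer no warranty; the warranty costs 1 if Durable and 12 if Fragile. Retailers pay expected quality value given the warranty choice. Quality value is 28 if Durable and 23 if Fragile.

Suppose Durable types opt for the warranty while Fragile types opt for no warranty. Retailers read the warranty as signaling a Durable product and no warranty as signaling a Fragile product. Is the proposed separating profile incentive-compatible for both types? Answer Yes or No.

Under these beliefs, the warranty earns price 28 and no warranty earns price 23.
Durable: the warranty nets 28 − 1 = 27; no warranty nets 23. Durable prefers the warranty.
Fragile: the warranty nets 28 − 12 = 16; no warranty nets 23. Fragile prefers no warranty.
Neither type deviates, so the separating profile is an equilibrium.

Yes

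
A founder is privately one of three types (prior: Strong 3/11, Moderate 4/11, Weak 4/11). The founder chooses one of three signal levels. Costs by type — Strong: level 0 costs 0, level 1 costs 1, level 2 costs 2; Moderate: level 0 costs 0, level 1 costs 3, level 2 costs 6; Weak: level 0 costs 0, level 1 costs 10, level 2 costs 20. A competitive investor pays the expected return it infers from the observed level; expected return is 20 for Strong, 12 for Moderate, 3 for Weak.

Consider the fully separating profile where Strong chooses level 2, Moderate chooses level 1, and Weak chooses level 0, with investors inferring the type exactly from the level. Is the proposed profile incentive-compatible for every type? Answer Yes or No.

No

Separating valuations: level 2 → 20, level 1 → 12, level 0 → 3.
Strong (assigned level 2): level 0: 3 − 0 = 3; level 1: 12 − 1 = 11; level 2: 20 − 2 = 18. Strong stays.
Moderate (assigned level 1): level 0: 3 − 0 = 3; level 1: 12 − 3 = 9; level 2: 20 − 6 = 14. Moderate prefers level 2.
Weak (assigned level 0): level 0: 3 − 0 = 3; level 1: 12 − 10 = 2; level 2: 20 − 20 = 0. Weak stays.
At least one type deviates; the separating profile fails.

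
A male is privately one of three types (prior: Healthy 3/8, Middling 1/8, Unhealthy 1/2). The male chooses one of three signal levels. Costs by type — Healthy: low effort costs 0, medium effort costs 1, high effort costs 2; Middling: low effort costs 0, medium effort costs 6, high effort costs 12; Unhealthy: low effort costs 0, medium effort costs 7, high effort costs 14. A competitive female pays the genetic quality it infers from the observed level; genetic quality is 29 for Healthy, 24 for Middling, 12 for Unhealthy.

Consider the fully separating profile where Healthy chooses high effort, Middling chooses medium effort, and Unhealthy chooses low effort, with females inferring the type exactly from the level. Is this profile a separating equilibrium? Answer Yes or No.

No

Separating mating payoffs: high effort → 29, medium effort → 24, low effort → 12.
Healthy (assigned high effort): low effort: 12 − 0 = 12; medium effort: 24 − 1 = 23; high effort: 29 − 2 = 27. Healthy stays.
Middling (assigned medium effort): low effort: 12 − 0 = 12; medium effort: 24 − 6 = 18; high effort: 29 − 12 = 17. Middling stays.
Unhealthy (assigned low effort): low effort: 12 − 0 = 12; medium effort: 24 − 7 = 17; high effort: 29 − 14 = 15. Unhealthy prefers medium effort.
At least one type deviates; the separating profile fails.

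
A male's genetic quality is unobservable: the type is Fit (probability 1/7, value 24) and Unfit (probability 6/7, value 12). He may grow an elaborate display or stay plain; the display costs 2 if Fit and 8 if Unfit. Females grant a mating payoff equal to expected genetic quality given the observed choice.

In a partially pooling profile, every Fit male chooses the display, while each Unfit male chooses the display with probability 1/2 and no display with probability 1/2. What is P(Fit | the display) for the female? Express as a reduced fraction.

P(the display) = (1/7)·1 + (6/7)·(1/2) = 4/7.
By Bayes' rule, P(Fit | the display) = (1/7) / (4/7) = 1/4.

1/4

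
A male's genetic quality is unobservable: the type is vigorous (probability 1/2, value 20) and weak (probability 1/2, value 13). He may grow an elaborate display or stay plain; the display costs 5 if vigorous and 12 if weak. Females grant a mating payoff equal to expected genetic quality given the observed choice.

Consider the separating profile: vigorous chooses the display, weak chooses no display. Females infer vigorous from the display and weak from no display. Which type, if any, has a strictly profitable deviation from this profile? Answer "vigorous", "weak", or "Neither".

The display pays 20; no display pays 13.
vigorous: assigned the display, nets 20 − 5 = 15; deviating to no display nets 13.
weak: assigned no display, nets 13; deviating to the display nets 20 − 12 = 8.
Both types strictly prefer their assigned action; no profitable deviation.

Neither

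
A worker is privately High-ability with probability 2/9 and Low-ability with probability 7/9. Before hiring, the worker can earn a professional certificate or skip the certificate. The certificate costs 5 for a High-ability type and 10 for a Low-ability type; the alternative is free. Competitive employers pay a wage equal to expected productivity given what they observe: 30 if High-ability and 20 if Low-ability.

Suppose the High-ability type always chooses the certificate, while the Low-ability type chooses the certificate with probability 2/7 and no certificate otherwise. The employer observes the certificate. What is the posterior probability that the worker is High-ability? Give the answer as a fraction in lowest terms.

P(the certificate) = (2/9)·1 + (7/9)·(2/7) = 4/9.
By Bayes' rule, P(High-ability | the certificate) = (2/9) / (4/9) = 1/2.

1/2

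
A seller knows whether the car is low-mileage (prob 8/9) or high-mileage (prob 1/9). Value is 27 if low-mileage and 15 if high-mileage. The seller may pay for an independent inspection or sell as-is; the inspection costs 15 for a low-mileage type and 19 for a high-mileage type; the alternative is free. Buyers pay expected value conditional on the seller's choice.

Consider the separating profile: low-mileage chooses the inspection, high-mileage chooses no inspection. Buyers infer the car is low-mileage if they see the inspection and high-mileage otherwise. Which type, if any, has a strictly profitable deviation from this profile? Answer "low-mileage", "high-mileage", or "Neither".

The inspection pays 27; no inspection pays 15.
low-mileage: assigned the inspection, nets 27 − 15 = 12; deviating to no inspection nets 15.
high-mileage: assigned no inspection, nets 15; deviating to the inspection nets 27 − 19 = 8.
The low-mileage type gains 3 by deviating.

low-mileage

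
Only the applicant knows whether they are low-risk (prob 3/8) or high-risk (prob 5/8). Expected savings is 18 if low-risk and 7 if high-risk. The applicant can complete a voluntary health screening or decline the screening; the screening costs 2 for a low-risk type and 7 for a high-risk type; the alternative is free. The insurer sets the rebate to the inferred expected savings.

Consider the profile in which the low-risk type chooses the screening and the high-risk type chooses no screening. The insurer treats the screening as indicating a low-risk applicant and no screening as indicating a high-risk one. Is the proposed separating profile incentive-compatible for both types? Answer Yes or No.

Under these beliefs, the screening earns rebate 18 and no screening earns rebate 7.
low-risk: the screening nets 18 − 2 = 16; no screening nets 7. low-risk prefers the screening.
high-risk: the screening nets 18 − 7 = 11; no screening nets 7. high-risk would deviate to the screening.
high-risk has a profitable deviation, so the profile is not an equilibrium.

No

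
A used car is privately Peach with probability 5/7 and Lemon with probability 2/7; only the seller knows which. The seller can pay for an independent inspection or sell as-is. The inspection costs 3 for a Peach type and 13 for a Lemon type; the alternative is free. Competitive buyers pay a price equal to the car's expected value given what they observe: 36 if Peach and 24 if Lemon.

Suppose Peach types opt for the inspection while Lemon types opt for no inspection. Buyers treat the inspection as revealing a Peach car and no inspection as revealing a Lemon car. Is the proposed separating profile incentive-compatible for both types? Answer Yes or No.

Under these beliefs, the inspection earns price 36 and no inspection earns price 24.
Peach: the inspection nets 36 − 3 = 33; no inspection nets 24. Peach prefers the inspection.
Lemon: the inspection nets 36 − 13 = 23; no inspection nets 24. Lemon prefers no inspection.
Neither type deviates, so the separating profile is an equilibrium.

Yes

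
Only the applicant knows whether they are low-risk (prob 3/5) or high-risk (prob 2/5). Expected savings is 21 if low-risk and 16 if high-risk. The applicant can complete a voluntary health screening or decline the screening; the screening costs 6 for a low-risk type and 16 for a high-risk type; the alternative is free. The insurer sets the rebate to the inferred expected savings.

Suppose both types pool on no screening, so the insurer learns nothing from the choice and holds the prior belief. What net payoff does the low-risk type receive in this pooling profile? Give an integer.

Pooled rebate = 3/5·21 + 2/5·16 = 19.
low-risk pays no cost for no screening, so net payoff = 19.

19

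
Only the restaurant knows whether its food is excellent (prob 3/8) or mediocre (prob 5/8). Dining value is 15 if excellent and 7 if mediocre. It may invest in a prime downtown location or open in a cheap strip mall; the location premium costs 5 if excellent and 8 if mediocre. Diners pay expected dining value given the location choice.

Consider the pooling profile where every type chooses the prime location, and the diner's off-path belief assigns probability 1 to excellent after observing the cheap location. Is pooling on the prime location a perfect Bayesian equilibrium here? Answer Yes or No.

No

On path, the diner holds the prior and pays 3/8·15 + 5/8·7 = 10. Off path (the cheap location), believing excellent, it pays 15.
excellent: the prime location nets 10 − 5 = 5; the cheap location nets 15. excellent would deviate.
mediocre: the prime location nets 10 − 8 = 2; the cheap location nets 15. mediocre would deviate.
A type deviates, so pooling fails.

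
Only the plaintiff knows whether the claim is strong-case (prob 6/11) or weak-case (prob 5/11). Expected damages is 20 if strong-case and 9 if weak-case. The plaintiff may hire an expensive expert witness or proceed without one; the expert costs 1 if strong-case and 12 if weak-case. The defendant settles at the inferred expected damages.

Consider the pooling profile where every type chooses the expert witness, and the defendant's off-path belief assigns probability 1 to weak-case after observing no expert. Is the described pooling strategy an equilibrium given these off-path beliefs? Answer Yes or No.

No

On path, the defendant holds the prior and pays 6/11·20 + 5/11·9 = 15. Off path (no expert), believing weak-case, it pays 9.
strong-case: the expert witness nets 15 − 1 = 14; no expert nets 9. strong-case stays.
weak-case: the expert witness nets 15 − 12 = 3; no expert nets 9. weak-case would deviate.
A type deviates, so pooling fails.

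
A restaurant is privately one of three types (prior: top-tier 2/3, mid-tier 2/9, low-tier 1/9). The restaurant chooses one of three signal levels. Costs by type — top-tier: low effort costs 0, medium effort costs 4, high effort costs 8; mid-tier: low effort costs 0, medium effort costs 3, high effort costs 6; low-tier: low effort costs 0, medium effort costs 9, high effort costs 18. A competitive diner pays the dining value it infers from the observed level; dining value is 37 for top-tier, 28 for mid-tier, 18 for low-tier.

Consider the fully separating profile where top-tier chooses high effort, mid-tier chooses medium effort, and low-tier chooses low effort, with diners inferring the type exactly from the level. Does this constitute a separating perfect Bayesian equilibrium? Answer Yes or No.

Separating price premiums: high effort → 37, medium effort → 28, low effort → 18.
top-tier (assigned high effort): low effort: 18 − 0 = 18; medium effort: 28 − 4 = 24; high effort: 37 − 8 = 29. top-tier stays.
mid-tier (assigned medium effort): low effort: 18 − 0 = 18; medium effort: 28 − 3 = 25; high effort: 37 − 6 = 31. mid-tier prefers high effort.
low-tier (assigned low effort): low effort: 18 − 0 = 18; medium effort: 28 − 9 = 19; high effort: 37 − 18 = 19. low-tier prefers medium effort.
At least one type deviates; the separating profile fails.

No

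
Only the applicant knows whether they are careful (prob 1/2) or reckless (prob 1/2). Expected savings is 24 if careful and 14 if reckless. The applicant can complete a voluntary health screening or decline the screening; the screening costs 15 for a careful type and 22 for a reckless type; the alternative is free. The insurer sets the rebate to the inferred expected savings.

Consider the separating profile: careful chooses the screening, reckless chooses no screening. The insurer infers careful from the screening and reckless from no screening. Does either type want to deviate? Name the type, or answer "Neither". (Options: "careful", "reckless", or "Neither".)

careful

The screening pays 24; no screening pays 14.
careful: assigned the screening, nets 24 − 15 = 9; deviating to no screening nets 14.
reckless: assigned no screening, nets 14; deviating to the screening nets 24 − 22 = 2.
The careful type gains 5 by deviating.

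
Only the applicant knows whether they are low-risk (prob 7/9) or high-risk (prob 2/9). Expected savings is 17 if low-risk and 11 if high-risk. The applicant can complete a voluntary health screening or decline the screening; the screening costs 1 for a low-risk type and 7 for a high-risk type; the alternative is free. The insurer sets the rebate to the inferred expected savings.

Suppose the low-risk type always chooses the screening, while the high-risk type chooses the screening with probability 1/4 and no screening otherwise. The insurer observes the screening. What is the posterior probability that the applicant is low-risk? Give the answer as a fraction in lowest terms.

14/15

P(the screening) = (7/9)·1 + (2/9)·(1/4) = 5/6.
By Bayes' rule, P(low-risk | the screening) = (7/9) / (5/6) = 14/15.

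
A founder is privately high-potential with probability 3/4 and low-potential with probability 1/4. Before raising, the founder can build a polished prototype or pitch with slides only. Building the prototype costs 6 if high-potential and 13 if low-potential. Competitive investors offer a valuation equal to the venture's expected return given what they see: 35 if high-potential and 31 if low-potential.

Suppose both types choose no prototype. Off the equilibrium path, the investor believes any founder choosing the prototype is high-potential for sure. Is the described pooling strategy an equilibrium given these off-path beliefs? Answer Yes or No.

Yes

On path, the investor holds the prior and pays 3/4·35 + 1/4·31 = 34. Off path (the prototype), believing high-potential, it pays 35.
high-potential: no prototype nets 34; the prototype nets 35 − 6 = 29. high-potential stays.
low-potential: no prototype nets 34; the prototype nets 35 − 13 = 22. low-potential stays.
No type deviates, so pooling is sustained.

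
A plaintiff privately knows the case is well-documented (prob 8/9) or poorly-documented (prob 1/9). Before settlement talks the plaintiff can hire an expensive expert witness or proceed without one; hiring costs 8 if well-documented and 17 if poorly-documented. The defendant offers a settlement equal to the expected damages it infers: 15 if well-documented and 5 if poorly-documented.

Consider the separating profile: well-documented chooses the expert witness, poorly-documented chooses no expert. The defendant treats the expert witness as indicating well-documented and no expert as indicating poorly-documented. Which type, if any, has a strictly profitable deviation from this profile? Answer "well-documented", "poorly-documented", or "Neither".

The expert witness pays 15; no expert pays 5.
well-documented: assigned the expert witness, nets 15 − 8 = 7; deviating to no expert nets 5.
poorly-documented: assigned no expert, nets 5; deviating to the expert witness nets 15 − 17 = -2.
Both types strictly prefer their assigned action; no profitable deviation.

Neither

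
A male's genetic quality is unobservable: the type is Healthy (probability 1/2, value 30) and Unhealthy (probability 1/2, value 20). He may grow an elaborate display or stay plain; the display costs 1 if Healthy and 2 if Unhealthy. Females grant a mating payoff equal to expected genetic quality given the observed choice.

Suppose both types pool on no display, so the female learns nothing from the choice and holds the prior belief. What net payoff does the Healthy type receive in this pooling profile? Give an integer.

25

Pooled mating payoff = 1/2·30 + 1/2·20 = 25.
Healthy pays no cost for no display, so net payoff = 25.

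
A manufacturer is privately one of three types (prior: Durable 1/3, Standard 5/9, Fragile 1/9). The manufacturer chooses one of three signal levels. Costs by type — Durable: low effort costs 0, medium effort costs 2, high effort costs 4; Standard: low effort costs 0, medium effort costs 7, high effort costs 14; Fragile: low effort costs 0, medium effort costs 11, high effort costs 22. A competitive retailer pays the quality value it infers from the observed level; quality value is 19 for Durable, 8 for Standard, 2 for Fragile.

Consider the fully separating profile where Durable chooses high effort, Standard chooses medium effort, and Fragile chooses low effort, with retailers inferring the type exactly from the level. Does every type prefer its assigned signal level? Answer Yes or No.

No

Separating prices: high effort → 19, medium effort → 8, low effort → 2.
Durable (assigned high effort): low effort: 2 − 0 = 2; medium effort: 8 − 2 = 6; high effort: 19 − 4 = 15. Durable stays.
Standard (assigned medium effort): low effort: 2 − 0 = 2; medium effort: 8 − 7 = 1; high effort: 19 − 14 = 5. Standard prefers high effort.
Fragile (assigned low effort): low effort: 2 − 0 = 2; medium effort: 8 − 11 = -3; high effort: 19 − 22 = -3. Fragile stays.
At least one type deviates; the separating profile fails.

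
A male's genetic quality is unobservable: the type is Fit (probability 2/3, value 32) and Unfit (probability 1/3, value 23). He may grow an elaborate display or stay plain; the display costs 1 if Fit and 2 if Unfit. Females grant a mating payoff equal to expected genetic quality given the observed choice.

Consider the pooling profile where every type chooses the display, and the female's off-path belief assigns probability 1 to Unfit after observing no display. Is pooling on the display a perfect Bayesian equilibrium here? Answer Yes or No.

On path, the female holds the prior and pays 2/3·32 + 1/3·23 = 29. Off path (no display), believing Unfit, it pays 23.
Fit: the display nets 29 − 1 = 28; no display nets 23. Fit stays.
Unfit: the display nets 29 − 2 = 27; no display nets 23. Unfit stays.
No type deviates, so pooling is sustained.

Yes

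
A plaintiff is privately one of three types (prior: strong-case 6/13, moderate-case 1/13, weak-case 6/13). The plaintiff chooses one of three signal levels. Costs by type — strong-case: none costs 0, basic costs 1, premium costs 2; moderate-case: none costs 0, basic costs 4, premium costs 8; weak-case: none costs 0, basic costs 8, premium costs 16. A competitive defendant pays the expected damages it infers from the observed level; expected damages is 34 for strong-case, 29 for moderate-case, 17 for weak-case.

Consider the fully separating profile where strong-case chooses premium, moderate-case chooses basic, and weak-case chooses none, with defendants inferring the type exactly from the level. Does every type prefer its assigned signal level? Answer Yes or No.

No

Separating settlements: premium → 34, basic → 29, none → 17.
strong-case (assigned premium): none: 17 − 0 = 17; basic: 29 − 1 = 28; premium: 34 − 2 = 32. strong-case stays.
moderate-case (assigned basic): none: 17 − 0 = 17; basic: 29 − 4 = 25; premium: 34 − 8 = 26. moderate-case prefers premium.
weak-case (assigned none): none: 17 − 0 = 17; basic: 29 − 8 = 21; premium: 34 − 16 = 18. weak-case prefers basic.
At least one type deviates; the separating profile fails.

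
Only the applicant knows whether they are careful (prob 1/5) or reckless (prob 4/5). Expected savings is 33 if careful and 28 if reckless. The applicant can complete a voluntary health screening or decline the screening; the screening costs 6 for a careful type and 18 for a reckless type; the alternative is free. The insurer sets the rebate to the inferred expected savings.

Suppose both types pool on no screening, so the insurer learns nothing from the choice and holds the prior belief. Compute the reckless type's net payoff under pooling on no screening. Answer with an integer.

Pooled rebate = 1/5·33 + 4/5·28 = 29.
reckless pays no cost for no screening, so net payoff = 29.

29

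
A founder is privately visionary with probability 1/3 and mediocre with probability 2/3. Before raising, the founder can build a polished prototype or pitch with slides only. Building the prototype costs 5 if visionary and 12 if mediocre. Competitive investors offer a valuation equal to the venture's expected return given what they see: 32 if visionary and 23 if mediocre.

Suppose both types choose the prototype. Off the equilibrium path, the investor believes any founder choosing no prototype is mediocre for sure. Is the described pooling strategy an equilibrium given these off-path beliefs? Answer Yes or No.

No

On path, the investor holds the prior and pays 1/3·32 + 2/3·23 = 26. Off path (no prototype), believing mediocre, it pays 23.
visionary: the prototype nets 26 − 5 = 21; no prototype nets 23. visionary would deviate.
mediocre: the prototype nets 26 − 12 = 14; no prototype nets 23. mediocre would deviate.
A type deviates, so pooling fails.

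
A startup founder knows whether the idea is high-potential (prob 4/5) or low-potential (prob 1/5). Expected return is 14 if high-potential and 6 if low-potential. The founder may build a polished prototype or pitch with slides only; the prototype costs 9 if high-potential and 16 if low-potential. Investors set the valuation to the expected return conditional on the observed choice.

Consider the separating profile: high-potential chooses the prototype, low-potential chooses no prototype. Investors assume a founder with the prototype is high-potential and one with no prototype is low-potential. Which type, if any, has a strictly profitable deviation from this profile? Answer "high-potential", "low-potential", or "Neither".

The prototype pays 14; no prototype pays 6.
high-potential: assigned the prototype, nets 14 − 9 = 5; deviating to no prototype nets 6.
low-potential: assigned no prototype, nets 6; deviating to the prototype nets 14 − 16 = -2.
The high-potential type gains 1 by deviating.

high-potential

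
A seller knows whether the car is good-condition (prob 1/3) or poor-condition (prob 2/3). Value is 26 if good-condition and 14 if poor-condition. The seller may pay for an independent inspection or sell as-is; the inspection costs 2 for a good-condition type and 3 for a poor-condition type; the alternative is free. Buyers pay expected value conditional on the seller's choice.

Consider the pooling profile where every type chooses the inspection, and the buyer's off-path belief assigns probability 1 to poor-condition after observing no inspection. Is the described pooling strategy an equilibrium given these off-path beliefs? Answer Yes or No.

Yes

On path, the buyer holds the prior and pays 1/3·26 + 2/3·14 = 18. Off path (no inspection), believing poor-condition, it pays 14.
good-condition: the inspection nets 18 − 2 = 16; no inspection nets 14. good-condition stays.
poor-condition: the inspection nets 18 − 3 = 15; no inspection nets 14. poor-condition stays.
No type deviates, so pooling is sustained.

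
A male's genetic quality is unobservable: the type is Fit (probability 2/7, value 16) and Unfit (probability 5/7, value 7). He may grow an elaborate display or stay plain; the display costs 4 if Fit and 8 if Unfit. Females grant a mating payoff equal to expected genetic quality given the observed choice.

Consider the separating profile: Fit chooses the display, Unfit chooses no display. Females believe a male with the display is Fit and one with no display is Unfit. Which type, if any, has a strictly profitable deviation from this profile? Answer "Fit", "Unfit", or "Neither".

The display pays 16; no display pays 7.
Fit: assigned the display, nets 16 − 4 = 12; deviating to no display nets 7.
Unfit: assigned no display, nets 7; deviating to the display nets 16 − 8 = 8.
The Unfit type gains 1 by deviating.

Unfit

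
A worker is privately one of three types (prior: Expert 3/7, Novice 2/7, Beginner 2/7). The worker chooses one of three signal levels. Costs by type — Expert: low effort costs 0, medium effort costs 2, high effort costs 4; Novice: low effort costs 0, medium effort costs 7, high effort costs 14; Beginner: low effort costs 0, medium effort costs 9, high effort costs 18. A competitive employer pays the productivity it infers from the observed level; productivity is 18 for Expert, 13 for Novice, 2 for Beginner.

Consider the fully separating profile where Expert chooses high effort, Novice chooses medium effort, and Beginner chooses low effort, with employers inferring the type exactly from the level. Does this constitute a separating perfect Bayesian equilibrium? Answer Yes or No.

Separating wages: high effort → 18, medium effort → 13, low effort → 2.
Expert (assigned high effort): low effort: 2 − 0 = 2; medium effort: 13 − 2 = 11; high effort: 18 − 4 = 14. Expert stays.
Novice (assigned medium effort): low effort: 2 − 0 = 2; medium effort: 13 − 7 = 6; high effort: 18 − 14 = 4. Novice stays.
Beginner (assigned low effort): low effort: 2 − 0 = 2; medium effort: 13 − 9 = 4; high effort: 18 − 18 = 0. Beginner prefers medium effort.
At least one type deviates; the separating profile fails.

No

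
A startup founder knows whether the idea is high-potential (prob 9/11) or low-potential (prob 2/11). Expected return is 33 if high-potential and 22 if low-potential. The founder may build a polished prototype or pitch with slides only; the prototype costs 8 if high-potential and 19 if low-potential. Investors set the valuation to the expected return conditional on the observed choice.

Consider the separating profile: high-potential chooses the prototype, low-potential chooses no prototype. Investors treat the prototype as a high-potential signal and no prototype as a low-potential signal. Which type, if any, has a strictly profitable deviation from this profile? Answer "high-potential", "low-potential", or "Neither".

Neither

The prototype pays 33; no prototype pays 22.
high-potential: assigned the prototype, nets 33 − 8 = 25; deviating to no prototype nets 22.
low-potential: assigned no prototype, nets 22; deviating to the prototype nets 33 − 19 = 14.
Both types strictly prefer their assigned action; no profitable deviation.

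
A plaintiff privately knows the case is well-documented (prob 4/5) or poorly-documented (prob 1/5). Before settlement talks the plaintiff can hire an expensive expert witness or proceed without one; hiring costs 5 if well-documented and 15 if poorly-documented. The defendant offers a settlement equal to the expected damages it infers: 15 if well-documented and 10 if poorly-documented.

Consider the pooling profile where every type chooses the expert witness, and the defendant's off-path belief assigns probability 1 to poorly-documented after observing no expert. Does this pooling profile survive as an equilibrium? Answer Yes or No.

On path, the defendant holds the prior and pays 4/5·15 + 1/5·10 = 14. Off path (no expert), believing poorly-documented, it pays 10.
well-documented: the expert witness nets 14 − 5 = 9; no expert nets 10. well-documented would deviate.
poorly-documented: the expert witness nets 14 − 15 = -1; no expert nets 10. poorly-documented would deviate.
A type deviates, so pooling fails.

No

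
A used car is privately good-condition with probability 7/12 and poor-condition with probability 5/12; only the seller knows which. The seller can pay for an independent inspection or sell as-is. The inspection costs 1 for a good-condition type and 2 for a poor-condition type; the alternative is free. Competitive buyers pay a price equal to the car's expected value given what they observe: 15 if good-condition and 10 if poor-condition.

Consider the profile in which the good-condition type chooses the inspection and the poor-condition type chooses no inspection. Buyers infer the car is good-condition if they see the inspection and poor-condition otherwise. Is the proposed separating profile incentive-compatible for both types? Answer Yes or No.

Under these beliefs, the inspection earns price 15 and no inspection earns price 10.
good-condition: the inspection nets 15 − 1 = 14; no inspection nets 10. good-condition prefers the inspection.
poor-condition: the inspection nets 15 − 2 = 13; no inspection nets 10. poor-condition would deviate to the inspection.
poor-condition has a profitable deviation, so the profile is not an equilibrium.

No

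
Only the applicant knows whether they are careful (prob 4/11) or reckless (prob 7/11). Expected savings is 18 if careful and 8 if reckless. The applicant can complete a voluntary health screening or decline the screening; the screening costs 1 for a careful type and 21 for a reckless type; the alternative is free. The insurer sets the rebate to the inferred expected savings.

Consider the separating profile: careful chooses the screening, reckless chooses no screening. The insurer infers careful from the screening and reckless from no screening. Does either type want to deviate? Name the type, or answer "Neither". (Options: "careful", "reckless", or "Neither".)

The screening pays 18; no screening pays 8.
careful: assigned the screening, nets 18 − 1 = 17; deviating to no screening nets 8.
reckless: assigned no screening, nets 8; deviating to the screening nets 18 − 21 = -3.
Both types strictly prefer their assigned action; no profitable deviation.

Neither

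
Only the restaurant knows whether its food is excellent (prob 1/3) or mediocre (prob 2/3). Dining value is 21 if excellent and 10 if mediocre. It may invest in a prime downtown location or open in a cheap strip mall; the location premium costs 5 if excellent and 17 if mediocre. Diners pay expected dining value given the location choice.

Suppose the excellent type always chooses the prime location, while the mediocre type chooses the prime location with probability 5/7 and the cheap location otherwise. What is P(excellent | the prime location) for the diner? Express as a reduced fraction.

7/17

P(the prime location) = (1/3)·1 + (2/3)·(5/7) = 17/21.
By Bayes' rule, P(excellent | the prime location) = (1/3) / (17/21) = 7/17.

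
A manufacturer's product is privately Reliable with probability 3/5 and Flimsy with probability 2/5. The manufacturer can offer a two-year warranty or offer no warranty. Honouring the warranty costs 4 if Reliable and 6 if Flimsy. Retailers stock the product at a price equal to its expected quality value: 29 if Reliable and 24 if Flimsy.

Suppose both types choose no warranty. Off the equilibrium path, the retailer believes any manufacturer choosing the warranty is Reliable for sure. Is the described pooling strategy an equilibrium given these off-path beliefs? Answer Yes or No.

On path, the retailer holds the prior and pays 3/5·29 + 2/5·24 = 27. Off path (the warranty), believing Reliable, it pays 29.
Reliable: no warranty nets 27; the warranty nets 29 − 4 = 25. Reliable stays.
Flimsy: no warranty nets 27; the warranty nets 29 − 6 = 23. Flimsy stays.
No type deviates, so pooling is sustained.

Yes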